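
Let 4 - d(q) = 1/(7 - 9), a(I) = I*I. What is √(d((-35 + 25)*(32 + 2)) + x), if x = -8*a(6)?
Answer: 9*I*√14/2 ≈ 16.837*I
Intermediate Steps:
a(I) = I²
x = -288 (x = -8*6² = -8*36 = -288)
d(q) = 9/2 (d(q) = 4 - 1/(7 - 9) = 4 - 1/(-2) = 4 - 1*(-½) = 4 + ½ = 9/2)
√(d((-35 + 25)*(32 + 2)) + x) = √(9/2 - 288) = √(-567/2) = 9*I*√14/2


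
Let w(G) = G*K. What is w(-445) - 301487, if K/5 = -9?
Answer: -281462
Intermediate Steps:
K = -45 (K = 5*(-9) = -45)
w(G) = -45*G (w(G) = G*(-45) = -45*G)
w(-445) - 301487 = -45*(-445) - 301487 = 20025 - 301487 = -281462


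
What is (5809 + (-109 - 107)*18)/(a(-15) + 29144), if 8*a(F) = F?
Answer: 15368/233137 ≈ 0.065918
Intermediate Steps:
a(F) = F/8
(5809 + (-109 - 107)*18)/(a(-15) + 29144) = (5809 + (-109 - 107)*18)/((⅛)*(-15) + 29144) = (5809 - 216*18)/(-15/8 + 29144) = (5809 - 3888)/(233137/8) = 1921*(8/233137) = 15368/233137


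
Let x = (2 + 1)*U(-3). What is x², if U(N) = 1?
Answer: 9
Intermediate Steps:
x = 3 (x = (2 + 1)*1 = 3*1 = 3)
x² = 3² = 9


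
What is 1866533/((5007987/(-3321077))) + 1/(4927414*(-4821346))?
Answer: -147265823416484387703060991/118973584200472821828 ≈ -1.2378e+6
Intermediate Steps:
1866533/((5007987/(-3321077))) + 1/(4927414*(-4821346)) = 1866533/((5007987*(-1/3321077))) + (1/4927414)*(-1/4821346) = 1866533/(-5007987/3321077) - 1/23756767779244 = 1866533*(-3321077/5007987) - 1/23756767779244 = -6198899816041/5007987 - 1/23756767779244 = -147265823416484387703060991/118973584200472821828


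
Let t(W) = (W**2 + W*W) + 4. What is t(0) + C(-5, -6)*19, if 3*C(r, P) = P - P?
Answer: 4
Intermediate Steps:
t(W) = 4 + 2*W**2 (t(W) = (W**2 + W**2) + 4 = 2*W**2 + 4 = 4 + 2*W**2)
C(r, P) = 0 (C(r, P) = (P - P)/3 = (1/3)*0 = 0)
t(0) + C(-5, -6)*19 = (4 + 2*0**2) + 0*19 = (4 + 2*0) + 0 = (4 + 0) + 0 = 4 + 0 = 4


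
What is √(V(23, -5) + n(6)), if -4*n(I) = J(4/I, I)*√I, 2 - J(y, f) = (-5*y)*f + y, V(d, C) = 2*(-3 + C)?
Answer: 4*√(-9 - 3*√6)/3 ≈ 5.3911*I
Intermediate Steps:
V(d, C) = -6 + 2*C
J(y, f) = 2 - y + 5*f*y (J(y, f) = 2 - ((-5*y)*f + y) = 2 - (-5*f*y + y) = 2 - (y - 5*f*y) = 2 + (-y + 5*f*y) = 2 - y + 5*f*y)
n(I) = -√I*(22 - 4/I)/4 (n(I) = -(2 - 4/I + 5*I*(4/I))*√I/4 = -(2 - 4/I + 20)*√I/4 = -(22 - 4/I)*√I/4 = -√I*(22 - 4/I)/4)
√(V(23, -5) + n(6)) = √((-6 + 2*(-5)) + (2 - 11*6)/(2*√6)) = √((-6 - 10) + (√6/6)*(2 - 66)/2) = √(-16 + (½)*(√6/6)*(-64)) = √(-16 - 16*√6/3)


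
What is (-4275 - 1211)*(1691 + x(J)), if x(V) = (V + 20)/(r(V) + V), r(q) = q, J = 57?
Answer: -528990293/57 ≈ -9.2805e+6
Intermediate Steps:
x(V) = (20 + V)/(2*V) (x(V) = (V + 20)/(V + V) = (20 + V)/((2*V)) = (20 + V)*(1/(2*V)) = (20 + V)/(2*V))
(-4275 - 1211)*(1691 + x(J)) = (-4275 - 1211)*(1691 + (½)*(20 + 57)/57) = -5486*(1691 + (½)*(1/57)*77) = -5486*(1691 + 77/114) = -5486*192851/114 = -528990293/57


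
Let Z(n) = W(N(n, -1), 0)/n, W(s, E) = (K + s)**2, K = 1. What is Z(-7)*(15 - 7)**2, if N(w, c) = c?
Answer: 0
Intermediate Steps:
W(s, E) = (1 + s)**2
Z(n) = 0 (Z(n) = (1 - 1)**2/n = 0**2/n = 0/n = 0)
Z(-7)*(15 - 7)**2 = 0*(15 - 7)**2 = 0*8**2 = 0*64 = 0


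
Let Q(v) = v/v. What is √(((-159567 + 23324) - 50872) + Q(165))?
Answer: I*√187114 ≈ 432.57*I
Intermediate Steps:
Q(v) = 1
√(((-159567 + 23324) - 50872) + Q(165)) = √(((-159567 + 23324) - 50872) + 1) = √((-136243 - 50872) + 1) = √(-187115 + 1) = √(-187114) = I*√187114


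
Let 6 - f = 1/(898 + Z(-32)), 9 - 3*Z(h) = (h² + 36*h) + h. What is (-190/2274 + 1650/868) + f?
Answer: 225360515/28832046 ≈ 7.8163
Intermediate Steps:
Z(h) = 3 - 37*h/3 - h²/3 (Z(h) = 3 - ((h² + 36*h) + h)/3 = 3 - (h² + 37*h)/3 = 3 + (-37*h/3 - h²/3) = 3 - 37*h/3 - h²/3)
f = 17175/2863 (f = 6 - 1/(898 + (3 - 37/3*(-32) - ⅓*(-32)²)) = 6 - 1/(898 + (3 + 1184/3 - ⅓*1024)) = 6 - 1/(898 + (3 + 1184/3 - 1024/3)) = 6 - 1/(898 + 169/3) = 6 - 1/2863/3 = 6 - 1*3/2863 = 6 - 3/2863 = 17175/2863 ≈ 5.9990)
(-190/2274 + 1650/868) + f = (-190/2274 + 1650/868) + 17175/2863 = (-190*1/2274 + 1650*(1/868)) + 17175/2863 = (-95/1137 + 825/434) + 17175/2863 = 896795/493458 + 17175/2863 = 225360515/28832046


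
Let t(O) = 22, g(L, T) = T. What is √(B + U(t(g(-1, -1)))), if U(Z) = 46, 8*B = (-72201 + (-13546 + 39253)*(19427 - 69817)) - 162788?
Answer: I*√2591220702/4 ≈ 12726.0*I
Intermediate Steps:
B = -1295610719/8 (B = ((-72201 + (-13546 + 39253)*(19427 - 69817)) - 162788)/8 = ((-72201 + 25707*(-50390)) - 162788)/8 = ((-72201 - 1295375730) - 162788)/8 = (-1295447931 - 162788)/8 = (⅛)*(-1295610719) = -1295610719/8 ≈ -1.6195e+8)
√(B + U(t(g(-1, -1)))) = √(-1295610719/8 + 46) = √(-1295610351/8) = I*√2591220702/4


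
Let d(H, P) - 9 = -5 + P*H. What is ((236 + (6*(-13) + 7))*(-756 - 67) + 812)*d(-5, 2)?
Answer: 809898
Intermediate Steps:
d(H, P) = 4 + H*P (d(H, P) = 9 + (-5 + P*H) = 9 + (-5 + H*P) = 4 + H*P)
((236 + (6*(-13) + 7))*(-756 - 67) + 812)*d(-5, 2) = ((236 + (6*(-13) + 7))*(-756 - 67) + 812)*(4 - 5*2) = ((236 + (-78 + 7))*(-823) + 812)*(4 - 10) = ((236 - 71)*(-823) + 812)*(-6) = (165*(-823) + 812)*(-6) = (-135795 + 812)*(-6) = -134983*(-6) = 809898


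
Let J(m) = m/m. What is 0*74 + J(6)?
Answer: 1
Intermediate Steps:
J(m) = 1
0*74 + J(6) = 0*74 + 1 = 0 + 1 = 1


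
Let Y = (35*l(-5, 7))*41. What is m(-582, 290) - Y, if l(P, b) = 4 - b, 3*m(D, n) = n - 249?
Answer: 12956/3 ≈ 4318.7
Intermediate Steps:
m(D, n) = -83 + n/3 (m(D, n) = (n - 249)/3 = (-249 + n)/3 = -83 + n/3)
Y = -4305 (Y = (35*(4 - 1*7))*41 = (35*(4 - 7))*41 = (35*(-3))*41 = -105*41 = -4305)
m(-582, 290) - Y = (-83 + (1/3)*290) - 1*(-4305) = (-83 + 290/3) + 4305 = 41/3 + 4305 = 12956/3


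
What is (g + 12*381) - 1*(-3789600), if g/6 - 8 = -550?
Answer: 3790920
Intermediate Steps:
g = -3252 (g = 48 + 6*(-550) = 48 - 3300 = -3252)
(g + 12*381) - 1*(-3789600) = (-3252 + 12*381) - 1*(-3789600) = (-3252 + 4572) + 3789600 = 1320 + 3789600 = 3790920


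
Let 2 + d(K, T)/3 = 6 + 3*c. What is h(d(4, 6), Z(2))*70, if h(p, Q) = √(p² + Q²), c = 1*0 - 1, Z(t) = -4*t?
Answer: 70*√73 ≈ 598.08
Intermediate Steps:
c = -1 (c = 0 - 1 = -1)
d(K, T) = 3 (d(K, T) = -6 + 3*(6 + 3*(-1)) = -6 + 3*(6 - 3) = -6 + 3*3 = -6 + 9 = 3)
h(p, Q) = √(Q² + p²)
h(d(4, 6), Z(2))*70 = √((-4*2)² + 3²)*70 = √((-8)² + 9)*70 = √(64 + 9)*70 = √73*70 = 70*√73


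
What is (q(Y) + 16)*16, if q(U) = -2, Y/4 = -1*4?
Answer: 224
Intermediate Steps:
Y = -16 (Y = 4*(-1*4) = 4*(-4) = -16)
(q(Y) + 16)*16 = (-2 + 16)*16 = 14*16 = 224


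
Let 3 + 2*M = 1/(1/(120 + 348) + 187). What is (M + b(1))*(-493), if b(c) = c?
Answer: 42915157/175034 ≈ 245.18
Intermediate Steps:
M = -262083/175034 (M = -3/2 + 1/(2*(1/(120 + 348) + 187)) = -3/2 + 1/(2*(1/468 + 187)) = -3/2 + 1/(2*(87517/468)) = -3/2 + (1/2)*(468/87517) = -3/2 + 234/87517 = -262083/175034 ≈ -1.4973)
(M + b(1))*(-493) = (-262083/175034 + 1)*(-493) = -87049/175034*(-493) = 42915157/175034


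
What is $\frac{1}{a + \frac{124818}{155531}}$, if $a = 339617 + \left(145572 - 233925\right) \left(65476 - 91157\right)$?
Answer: $\frac{155531}{352951632503128} \approx 4.4066 \cdot 10^{-10}$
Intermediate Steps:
$a = 2269333010$ ($a = 339617 - -2268993393 = 339617 + 2268993393 = 2269333010$)
$\frac{1}{a + \frac{124818}{155531}} = \frac{1}{2269333010 + \frac{124818}{155531}} = \frac{1}{\frac{352951632503128}{155531}} = \frac{155531}{352951632503128}$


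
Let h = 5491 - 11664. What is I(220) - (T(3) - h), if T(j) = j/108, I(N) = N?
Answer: -214309/36 ≈ -5953.0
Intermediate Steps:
h = -6173
T(j) = j/108 (T(j) = j*(1/108) = j/108)
I(220) - (T(3) - h) = 220 - ((1/108)*3 - 1*(-6173)) = 220 - (1/36 + 6173) = 220 - 1*222229/36 = 220 - 222229/36 = -214309/36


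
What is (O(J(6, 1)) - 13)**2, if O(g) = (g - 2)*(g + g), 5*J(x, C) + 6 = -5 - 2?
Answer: 74529/625 ≈ 119.25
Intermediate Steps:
J(x, C) = -13/5 (J(x, C) = -6/5 + (-5 - 2)/5 = -6/5 + (1/5)*(-7) = -6/5 - 7/5 = -13/5)
O(g) = 2*g*(-2 + g) (O(g) = (-2 + g)*(2*g) = 2*g*(-2 + g))
(O(J(6, 1)) - 13)**2 = (2*(-13/5)*(-2 - 13/5) - 13)**2 = (2*(-13/5)*(-23/5) - 13)**2 = (598/25 - 13)**2 = (273/25)**2 = 74529/625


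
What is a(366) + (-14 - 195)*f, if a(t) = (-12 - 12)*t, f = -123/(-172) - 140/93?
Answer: -137866895/15996 ≈ -8618.8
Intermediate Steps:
f = -12641/15996 (f = -123*(-1/172) - 140*1/93 = 123/172 - 140/93 = -12641/15996 ≈ -0.79026)
a(t) = -24*t
a(366) + (-14 - 195)*f = -24*366 + (-14 - 195)*(-12641/15996) = -8784 - 209*(-12641/15996) = -8784 + 2641969/15996 = -137866895/15996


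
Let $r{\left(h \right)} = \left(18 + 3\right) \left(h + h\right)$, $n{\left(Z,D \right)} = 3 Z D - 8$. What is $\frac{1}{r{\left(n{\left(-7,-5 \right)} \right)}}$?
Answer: $\frac{1}{4074} \approx 0.00024546$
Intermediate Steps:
$n{\left(Z,D \right)} = -8 + 3 D Z$ ($n{\left(Z,D \right)} = 3 D Z - 8 = -8 + 3 D Z$)
$r{\left(h \right)} = 42 h$ ($r{\left(h \right)} = 21 \cdot 2 h = 42 h$)
$\frac{1}{r{\left(n{\left(-7,-5 \right)} \right)}} = \frac{1}{42 \left(-8 + 3 \left(-5\right) \left(-7\right)\right)} = \frac{1}{42 \left(-8 + 105\right)} = \frac{1}{42 \cdot 97} = \frac{1}{4074}$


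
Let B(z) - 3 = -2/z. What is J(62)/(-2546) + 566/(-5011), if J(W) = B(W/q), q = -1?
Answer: -22571575/197749093 ≈ -0.11414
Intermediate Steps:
B(z) = 3 - 2/z
J(W) = 3 + 2/W (J(W) = 3 - 2*(-1/W) = 3 - (-2)/W = 3 + 2/W)
J(62)/(-2546) + 566/(-5011) = (3 + 2/62)/(-2546) + 566/(-5011) = (3 + 2*(1/62))*(-1/2546) + 566*(-1/5011) = (3 + 1/31)*(-1/2546) - 566/5011 = (94/31)*(-1/2546) - 566/5011 = -47/39463 - 566/5011 = -22571575/197749093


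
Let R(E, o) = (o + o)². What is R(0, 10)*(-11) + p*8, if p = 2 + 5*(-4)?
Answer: -4544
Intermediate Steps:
R(E, o) = 4*o² (R(E, o) = (2*o)² = 4*o²)
p = -18 (p = 2 - 20 = -18)
R(0, 10)*(-11) + p*8 = (4*10²)*(-11) - 18*8 = (4*100)*(-11) - 144 = 400*(-11) - 144 = -4400 - 144 = -4544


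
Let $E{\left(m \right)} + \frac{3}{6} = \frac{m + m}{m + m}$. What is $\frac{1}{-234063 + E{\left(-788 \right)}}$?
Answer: $- \frac{2}{468125} \approx -4.2724 \cdot 10^{-6}$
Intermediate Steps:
$E{\left(m \right)} = \frac{1}{2}$ ($E{\left(m \right)} = - \frac{1}{2} + \frac{m + m}{m + m} = - \frac{1}{2} + \frac{2 m}{2 m} = - \frac{1}{2} + 2 m \frac{1}{2 m} = - \frac{1}{2} + 1 = \frac{1}{2}$)
$\frac{1}{-234063 + E{\left(-788 \right)}} = \frac{1}{-234063 + \frac{1}{2}} = \frac{1}{- \frac{468125}{2}} = - \frac{2}{468125}$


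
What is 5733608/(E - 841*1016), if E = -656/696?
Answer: -249411948/37168877 ≈ -6.7102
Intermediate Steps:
E = -82/87 (E = -656*1/696 = -82/87 ≈ -0.94253)
5733608/(E - 841*1016) = 5733608/(-82/87 - 841*1016) = 5733608/(-82/87 - 854456) = 5733608/(-74337754/87) = 5733608*(-87/74337754) = -249411948/37168877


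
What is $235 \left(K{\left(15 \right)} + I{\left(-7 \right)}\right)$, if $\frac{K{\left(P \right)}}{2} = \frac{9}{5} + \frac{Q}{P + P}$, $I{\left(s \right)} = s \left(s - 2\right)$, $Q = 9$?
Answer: $15792$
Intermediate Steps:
$I{\left(s \right)} = s \left(-2 + s\right)$
$K{\left(P \right)} = \frac{18}{5} + \frac{9}{P}$ ($K{\left(P \right)} = 2 \left(\frac{9}{5} + \frac{9}{P + P}\right) = 2 \left(9 \cdot \frac{1}{5} + \frac{9}{2 P}\right) = 2 \left(\frac{9}{5} + 9 \frac{1}{2 P}\right) = 2 \left(\frac{9}{5} + \frac{9}{2 P}\right) = \frac{18}{5} + \frac{9}{P}$)
$235 \left(K{\left(15 \right)} + I{\left(-7 \right)}\right) = 235 \left(\left(\frac{18}{5} + \frac{9}{15}\right) - 7 \left(-2 - 7\right)\right) = 235 \left(\left(\frac{18}{5} + 9 \cdot \frac{1}{15}\right) - -63\right) = 235 \left(\left(\frac{18}{5} + \frac{3}{5}\right) + 63\right) = 235 \left(\frac{21}{5} + 63\right) = 235 \cdot \frac{336}{5} = 15792$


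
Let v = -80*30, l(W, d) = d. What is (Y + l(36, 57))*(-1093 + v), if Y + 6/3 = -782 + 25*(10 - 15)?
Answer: 2976036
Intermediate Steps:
Y = -909 (Y = -2 + (-782 + 25*(10 - 15)) = -2 + (-782 + 25*(-5)) = -2 + (-782 - 125) = -2 - 907 = -909)
v = -2400
(Y + l(36, 57))*(-1093 + v) = (-909 + 57)*(-1093 - 2400) = -852*(-3493) = 2976036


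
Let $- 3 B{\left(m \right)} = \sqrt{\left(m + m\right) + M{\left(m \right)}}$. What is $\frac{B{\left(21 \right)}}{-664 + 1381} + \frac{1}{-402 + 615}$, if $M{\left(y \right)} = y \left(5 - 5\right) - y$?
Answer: $\frac{1}{213} - \frac{\sqrt{21}}{2151} \approx 0.0025644$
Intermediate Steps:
$M{\left(y \right)} = - y$ ($M{\left(y \right)} = y 0 - y = 0 - y = - y$)
$B{\left(m \right)} = - \frac{\sqrt{m}}{3}$ ($B{\left(m \right)} = - \frac{\sqrt{\left(m + m\right) - m}}{3} = - \frac{\sqrt{2 m - m}}{3} = - \frac{\sqrt{m}}{3}$)
$\frac{B{\left(21 \right)}}{-664 + 1381} + \frac{1}{-402 + 615} = \frac{\left(- \frac{1}{3}\right) \sqrt{21}}{-664 + 1381} + \frac{1}{-402 + 615} = \frac{\left(- \frac{1}{3}\right) \sqrt{21}}{717} + \frac{1}{213} = - \frac{\sqrt{21}}{2151} + \frac{1}{213} = \frac{1}{213} - \frac{\sqrt{21}}{2151}$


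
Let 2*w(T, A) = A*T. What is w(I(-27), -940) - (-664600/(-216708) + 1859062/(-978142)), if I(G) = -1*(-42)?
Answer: -523069827398243/26496399567 ≈ -19741.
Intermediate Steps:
I(G) = 42
w(T, A) = A*T/2 (w(T, A) = (A*T)/2 = A*T/2)
w(I(-27), -940) - (-664600/(-216708) + 1859062/(-978142)) = (1/2)*(-940)*42 - (-664600/(-216708) + 1859062/(-978142)) = -19740 - (-664600*(-1/216708) + 1859062*(-1/978142)) = -19740 - (166150/54177 - 929531/489071) = -19740 - 1*30899945663/26496399567 = -19740 - 30899945663/26496399567 = -523069827398243/26496399567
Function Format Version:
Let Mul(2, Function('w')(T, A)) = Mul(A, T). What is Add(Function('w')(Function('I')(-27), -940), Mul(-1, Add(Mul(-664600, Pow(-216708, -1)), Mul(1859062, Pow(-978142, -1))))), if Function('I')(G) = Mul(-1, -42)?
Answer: Rational(-523069827398243, 26496399567) ≈ -19741.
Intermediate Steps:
Function('I')(G) = 42
Function('w')(T, A) = Mul(Rational(1, 2), A, T) (Function('w')(T, A) = Mul(Rational(1, 2), Mul(A, T)) = Mul(Rational(1, 2), A, T))
Add(Function('w')(Function('I')(-27), -940), Mul(-1, Add(Mul(-664600, Pow(-216708, -1)), Mul(1859062, Pow(-978142, -1))))) = Add(Mul(Rational(1, 2), -940, 42), Mul(-1, Add(Mul(-664600, Pow(-216708, -1)), Mul(1859062, Pow(-978142, -1))))) = Add(-19740, Mul(-1, Add(Mul(-664600, Rational(-1, 216708)), Mul(1859062, Rational(-1, 978142))))) = Add(-19740, Mul(-1, Add(Rational(166150, 54177), Rational(-929531, 489071)))) = Add(-19740, Mul(-1, Rational(30899945663, 26496399567))) = Add(-19740, Rational(-30899945663, 26496399567)) = Rational(-523069827398243, 26496399567)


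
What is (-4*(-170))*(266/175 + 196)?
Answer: 671568/5 ≈ 1.3431e+5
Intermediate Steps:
(-4*(-170))*(266/175 + 196) = 680*(266*(1/175) + 196) = 680*(38/25 + 196) = 680*(4938/25) = 671568/5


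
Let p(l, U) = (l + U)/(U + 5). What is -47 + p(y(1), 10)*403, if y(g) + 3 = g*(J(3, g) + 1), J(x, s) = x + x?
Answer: 4937/15 ≈ 329.13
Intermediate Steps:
J(x, s) = 2*x
y(g) = -3 + 7*g (y(g) = -3 + g*(2*3 + 1) = -3 + g*(6 + 1) = -3 + g*7 = -3 + 7*g)
p(l, U) = (U + l)/(5 + U)
-47 + p(y(1), 10)*403 = -47 + ((10 + (-3 + 7*1))/(5 + 10))*403 = -47 + ((10 + (-3 + 7))/15)*403 = -47 + ((10 + 4)/15)*403 = -47 + ((1/15)*14)*403 = -47 + (14/15)*403 = -47 + 5642/15 = 4937/15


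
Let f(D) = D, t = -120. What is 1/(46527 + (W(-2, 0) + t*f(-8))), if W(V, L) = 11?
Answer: 1/47498 ≈ 2.1054e-5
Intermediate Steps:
1/(46527 + (W(-2, 0) + t*f(-8))) = 1/(46527 + (11 - 120*(-8))) = 1/(46527 + (11 + 960)) = 1/(46527 + 971) = 1/47498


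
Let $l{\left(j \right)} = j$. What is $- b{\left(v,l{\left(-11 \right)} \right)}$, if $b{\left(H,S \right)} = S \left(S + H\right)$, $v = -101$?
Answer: $-1232$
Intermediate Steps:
$b{\left(H,S \right)} = S \left(H + S\right)$
$- b{\left(v,l{\left(-11 \right)} \right)} = - \left(-11\right) \left(-101 - 11\right) = - \left(-11\right) \left(-112\right) = \left(-1\right) 1232 = -1232$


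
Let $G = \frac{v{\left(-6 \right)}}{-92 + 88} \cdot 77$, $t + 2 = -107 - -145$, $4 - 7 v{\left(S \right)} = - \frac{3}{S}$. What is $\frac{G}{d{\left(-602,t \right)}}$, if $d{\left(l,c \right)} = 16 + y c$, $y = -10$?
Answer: $\frac{77}{2752} \approx 0.02798$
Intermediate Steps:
$v{\left(S \right)} = \frac{4}{7} + \frac{3}{7 S}$ ($v{\left(S \right)} = \frac{4}{7} - \frac{\left(-3\right) \frac{1}{S}}{7} = \frac{4}{7} + \frac{3}{7 S}$)
$t = 36$ ($t = -2 - -38 = -2 + \left(-107 + 145\right) = -2 + 38 = 36$)
$d{\left(l,c \right)} = 16 - 10 c$
$G = - \frac{77}{8}$ ($G = \frac{\frac{1}{7} \frac{1}{-6} \left(3 + 4 \left(-6\right)\right)}{-92 + 88} \cdot 77 = \frac{\frac{1}{7} \left(- \frac{1}{6}\right) \left(3 - 24\right)}{-4} \cdot 77 = - \frac{\frac{1}{7} \left(- \frac{1}{6}\right) \left(-21\right)}{4} \cdot 77 = \left(- \frac{1}{4}\right) \frac{1}{2} \cdot 77 = \left(- \frac{1}{8}\right) 77 = - \frac{77}{8} \approx -9.625$)
$\frac{G}{d{\left(-602,t \right)}} = - \frac{77}{8 \left(16 - 360\right)} = - \frac{77}{8 \left(-344\right)} = \left(- \frac{77}{8}\right) \left(- \frac{1}{344}\right) = \frac{77}{2752}$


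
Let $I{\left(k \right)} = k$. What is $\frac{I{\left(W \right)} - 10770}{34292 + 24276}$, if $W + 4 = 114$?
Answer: $- \frac{2665}{14642} \approx -0.18201$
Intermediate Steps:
$W = 110$ ($W = -4 + 114 = 110$)
$\frac{I{\left(W \right)} - 10770}{34292 + 24276} = \frac{110 - 10770}{34292 + 24276} = - \frac{10660}{58568} = \left(-10660\right) \frac{1}{58568} = - \frac{2665}{14642}$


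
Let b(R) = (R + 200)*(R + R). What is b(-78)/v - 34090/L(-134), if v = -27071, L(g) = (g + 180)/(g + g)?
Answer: 5376625652/27071 ≈ 1.9861e+5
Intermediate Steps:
b(R) = 2*R*(200 + R) (b(R) = (200 + R)*(2*R) = 2*R*(200 + R))
L(g) = (180 + g)/(2*g) (L(g) = (180 + g)/((2*g)) = (180 + g)*(1/(2*g)) = (180 + g)/(2*g))
b(-78)/v - 34090/L(-134) = (2*(-78)*(200 - 78))/(-27071) - 34090*(-268/(180 - 134)) = (2*(-78)*122)*(-1/27071) - 34090/((1/2)*(-1/134)*46) = -19032*(-1/27071) - 34090/(-23/134) = 19032/27071 - 34090*(-134/23) = 19032/27071 + 4568060/23 = 5376625652/27071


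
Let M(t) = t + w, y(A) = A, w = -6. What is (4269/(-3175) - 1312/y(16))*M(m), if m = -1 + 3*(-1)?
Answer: 529238/635 ≈ 833.45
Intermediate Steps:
m = -4 (m = -1 - 3 = -4)
M(t) = -6 + t (M(t) = t - 6 = -6 + t)
(4269/(-3175) - 1312/y(16))*M(m) = (4269/(-3175) - 1312/16)*(-6 - 4) = (4269*(-1/3175) - 1312*1/16)*(-10) = (-4269/3175 - 82)*(-10) = -264619/3175*(-10) = 529238/635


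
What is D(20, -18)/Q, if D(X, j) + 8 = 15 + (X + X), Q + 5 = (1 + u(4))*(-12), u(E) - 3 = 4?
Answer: -47/101 ≈ -0.46535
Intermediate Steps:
u(E) = 7 (u(E) = 3 + 4 = 7)
Q = -101 (Q = -5 + (1 + 7)*(-12) = -5 + 8*(-12) = -5 - 96 = -101)
D(X, j) = 7 + 2*X (D(X, j) = -8 + (15 + (X + X)) = -8 + (15 + 2*X) = 7 + 2*X)
D(20, -18)/Q = (7 + 2*20)/(-101) = (7 + 40)*(-1/101) = 47*(-1/101) = -47/101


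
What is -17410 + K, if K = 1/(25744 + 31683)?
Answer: -999804069/57427 ≈ -17410.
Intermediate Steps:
K = 1/57427 ≈ 1.7413e-5
-17410 + K = -17410 + 1/57427 = -999804069/57427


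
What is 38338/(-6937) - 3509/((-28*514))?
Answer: -75345509/14262472 ≈ -5.2828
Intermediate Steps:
38338/(-6937) - 3509/((-28*514)) = 38338*(-1/6937) - 3509/(-14392) = -38338/6937 - 3509*(-1/14392) = -38338/6937 + 3509/14392 = -75345509/14262472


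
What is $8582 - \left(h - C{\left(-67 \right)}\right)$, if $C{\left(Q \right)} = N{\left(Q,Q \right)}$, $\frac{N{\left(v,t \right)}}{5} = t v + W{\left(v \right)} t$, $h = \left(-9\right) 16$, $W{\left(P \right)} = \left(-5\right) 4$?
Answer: $37871$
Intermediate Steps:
$W{\left(P \right)} = -20$
$h = -144$
$N{\left(v,t \right)} = - 100 t + 5 t v$ ($N{\left(v,t \right)} = 5 \left(t v - 20 t\right) = 5 \left(- 20 t + t v\right) = - 100 t + 5 t v$)
$C{\left(Q \right)} = 5 Q \left(-20 + Q\right)$
$8582 - \left(h - C{\left(-67 \right)}\right) = 8582 - \left(-144 - 5 \left(-67\right) \left(-20 - 67\right)\right) = 8582 - \left(-144 - 5 \left(-67\right) \left(-87\right)\right) = 8582 - \left(-144 - 29145\right) = 8582 - -29289 = 8582 + 29289 = 37871$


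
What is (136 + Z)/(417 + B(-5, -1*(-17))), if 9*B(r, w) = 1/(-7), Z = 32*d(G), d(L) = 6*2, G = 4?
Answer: 3276/2627 ≈ 1.2470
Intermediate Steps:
d(L) = 12
Z = 384 (Z = 32*12 = 384)
B(r, w) = -1/63 (B(r, w) = (⅑)/(-7) = (⅑)*(-⅐) = -1/63)
(136 + Z)/(417 + B(-5, -1*(-17))) = (136 + 384)/(417 - 1/63) = 520/(26270/63) = 520*(63/26270) = 3276/2627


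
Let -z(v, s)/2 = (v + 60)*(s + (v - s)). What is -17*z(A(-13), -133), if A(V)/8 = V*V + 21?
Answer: 81654400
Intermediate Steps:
A(V) = 168 + 8*V² (A(V) = 8*(V*V + 21) = 8*(V² + 21) = 8*(21 + V²) = 168 + 8*V²)
z(v, s) = -2*v*(60 + v) (z(v, s) = -2*(v + 60)*(s + (v - s)) = -2*(60 + v)*v = -2*v*(60 + v))
-17*z(A(-13), -133) = -(-34)*(168 + 8*(-13)²)*(60 + (168 + 8*(-13)²)) = -(-34)*(168 + 8*169)*(60 + (168 + 8*169)) = -(-34)*(168 + 1352)*(60 + (168 + 1352)) = -(-34)*1520*(60 + 1520) = -(-34)*1520*1580 = -17*(-4803200) = 81654400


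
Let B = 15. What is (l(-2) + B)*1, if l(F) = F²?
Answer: 19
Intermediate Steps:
(l(-2) + B)*1 = ((-2)² + 15)*1 = (4 + 15)*1 = 19*1 = 19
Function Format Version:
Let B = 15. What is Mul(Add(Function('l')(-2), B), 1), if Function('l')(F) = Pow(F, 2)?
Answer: 19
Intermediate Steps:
Mul(Add(Function('l')(-2), B), 1) = Mul(Add(Pow(-2, 2), 15), 1) = Mul(Add(4, 15), 1) = Mul(19, 1) = 19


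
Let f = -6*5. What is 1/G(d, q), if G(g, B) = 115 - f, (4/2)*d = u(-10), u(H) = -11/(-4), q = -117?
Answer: 1/145 ≈ 0.0068966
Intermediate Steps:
u(H) = 11/4 (u(H) = -11*(-1/4) = 11/4)
f = -30
d = 11/8 (d = (1/2)*(11/4) = 11/8 ≈ 1.3750)
G(g, B) = 145 (G(g, B) = 115 - 1*(-30) = 115 + 30 = 145)
1/G(d, q) = 1/145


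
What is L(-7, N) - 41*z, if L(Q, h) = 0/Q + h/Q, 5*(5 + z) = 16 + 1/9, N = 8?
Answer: 4520/63 ≈ 71.746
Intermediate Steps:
z = -16/9 (z = -5 + (16 + 1/9)/5 = -5 + (16 + ⅑)/5 = -5 + (⅕)*(145/9) = -5 + 29/9 = -16/9 ≈ -1.7778)
L(Q, h) = h/Q (L(Q, h) = 0 + h/Q = h/Q)
L(-7, N) - 41*z = 8/(-7) - 41*(-16/9) = 8*(-⅐) + 656/9 = -8/7 + 656/9 = 4520/63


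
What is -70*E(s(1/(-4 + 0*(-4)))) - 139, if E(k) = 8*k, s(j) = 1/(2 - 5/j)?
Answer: -1809/11 ≈ -164.45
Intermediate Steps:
-70*E(s(1/(-4 + 0*(-4)))) - 139 = -560*(1/(-4 + 0*(-4)))/(-5 + 2*(1/(-4 + 0*(-4)))) - 139 = -560*(1/(-4 + 0))/(-5 + 2*(1/(-4 + 0))) - 139 = -560*(1/(-4))/(-5 + 2*(1/(-4))) - 139 = -560*(1*(-¼))/(-5 + 2*(1*(-¼))) - 139 = -560*(-1/(4*(-5 + 2*(-¼)))) - 139 = -560*(-1/(4*(-5 - ½))) - 139 = -560*(-1/(4*(-11/2))) - 139 = -560*(-¼*(-2/11)) - 139 = -560/22 - 139 = -70*4/11 - 139 = -280/11 - 139 = -1809/11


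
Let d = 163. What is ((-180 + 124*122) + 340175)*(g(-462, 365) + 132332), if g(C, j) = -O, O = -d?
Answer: 47052021885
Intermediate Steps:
O = -163 (O = -1*163 = -163)
g(C, j) = 163 (g(C, j) = -1*(-163) = 163)
((-180 + 124*122) + 340175)*(g(-462, 365) + 132332) = ((-180 + 124*122) + 340175)*(163 + 132332) = ((-180 + 15128) + 340175)*132495 = (14948 + 340175)*132495 = 355123*132495 = 47052021885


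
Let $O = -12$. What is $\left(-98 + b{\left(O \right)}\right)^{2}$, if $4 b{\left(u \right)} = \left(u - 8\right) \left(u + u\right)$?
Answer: $484$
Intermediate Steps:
$b{\left(u \right)} = \frac{u \left(-8 + u\right)}{2}$ ($b{\left(u \right)} = \frac{\left(u - 8\right) \left(u + u\right)}{4} = \frac{\left(-8 + u\right) 2 u}{4} = \frac{2 u \left(-8 + u\right)}{4} = \frac{u \left(-8 + u\right)}{2}$)
$\left(-98 + b{\left(O \right)}\right)^{2} = \left(-98 + \frac{1}{2} \left(-12\right) \left(-8 - 12\right)\right)^{2} = \left(-98 + \frac{1}{2} \left(-12\right) \left(-20\right)\right)^{2} = \left(-98 + 120\right)^{2} = 22^{2} = 484$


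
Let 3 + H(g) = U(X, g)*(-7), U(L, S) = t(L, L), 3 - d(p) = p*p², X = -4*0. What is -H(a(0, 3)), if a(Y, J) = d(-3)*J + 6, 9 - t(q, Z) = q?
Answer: 66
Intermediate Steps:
t(q, Z) = 9 - q
X = 0
d(p) = 3 - p³ (d(p) = 3 - p*p² = 3 - p³)
U(L, S) = 9 - L
a(Y, J) = 6 + 30*J (a(Y, J) = (3 - 1*(-3)³)*J + 6 = (3 - 1*(-27))*J + 6 = (3 + 27)*J + 6 = 30*J + 6 = 6 + 30*J)
H(g) = -66 (H(g) = -3 + (9 - 1*0)*(-7) = -3 + (9 + 0)*(-7) = -3 + 9*(-7) = -3 - 63 = -66)
-H(a(0, 3)) = -1*(-66) = 66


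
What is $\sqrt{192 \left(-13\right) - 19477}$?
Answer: $i \sqrt{21973} \approx 148.23 i$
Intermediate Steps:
$\sqrt{192 \left(-13\right) - 19477} = \sqrt{-2496 - 19477} = \sqrt{-21973} = i \sqrt{21973}$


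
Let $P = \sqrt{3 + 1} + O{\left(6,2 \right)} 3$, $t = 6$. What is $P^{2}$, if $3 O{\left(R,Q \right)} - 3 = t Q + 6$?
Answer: $529$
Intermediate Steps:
$O{\left(R,Q \right)} = 3 + 2 Q$ ($O{\left(R,Q \right)} = 1 + \frac{6 Q + 6}{3} = 1 + \frac{6 + 6 Q}{3} = 1 + \left(2 + 2 Q\right) = 3 + 2 Q$)
$P = 23$ ($P = \sqrt{3 + 1} + \left(3 + 2 \cdot 2\right) 3 = \sqrt{4} + \left(3 + 4\right) 3 = 2 + 7 \cdot 3 = 2 + 21 = 23$)
$P^{2} = 23^{2} = 529$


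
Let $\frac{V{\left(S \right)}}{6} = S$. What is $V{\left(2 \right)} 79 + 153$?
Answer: $1101$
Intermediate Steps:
$V{\left(S \right)} = 6 S$
$V{\left(2 \right)} 79 + 153 = 6 \cdot 2 \cdot 79 + 153 = 12 \cdot 79 + 153 = 948 + 153 = 1101$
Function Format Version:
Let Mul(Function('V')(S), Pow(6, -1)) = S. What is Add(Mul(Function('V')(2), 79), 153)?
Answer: 1101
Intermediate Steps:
Function('V')(S) = Mul(6, S)
Add(Mul(Function('V')(2), 79), 153) = Add(Mul(Mul(6, 2), 79), 153) = Add(Mul(12, 79), 153) = Add(948, 153) = 1101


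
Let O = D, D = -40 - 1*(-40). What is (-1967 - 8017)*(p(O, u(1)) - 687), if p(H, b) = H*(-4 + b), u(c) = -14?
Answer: 6859008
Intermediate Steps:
D = 0 (D = -40 + 40 = 0)
O = 0
(-1967 - 8017)*(p(O, u(1)) - 687) = (-1967 - 8017)*(0*(-4 - 14) - 687) = -9984*(0*(-18) - 687) = -9984*(0 - 687) = -9984*(-687) = 6859008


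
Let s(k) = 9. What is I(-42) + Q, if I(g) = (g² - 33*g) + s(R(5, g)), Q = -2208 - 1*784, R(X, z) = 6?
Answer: 167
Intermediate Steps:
Q = -2992 (Q = -2208 - 784 = -2992)
I(g) = 9 + g² - 33*g (I(g) = (g² - 33*g) + 9 = 9 + g² - 33*g)
I(-42) + Q = (9 + (-42)² - 33*(-42)) - 2992 = (9 + 1764 + 1386) - 2992 = 3159 - 2992 = 167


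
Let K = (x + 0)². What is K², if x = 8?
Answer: 4096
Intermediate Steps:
K = 64 (K = (8 + 0)² = 8² = 64)
K² = 64² = 4096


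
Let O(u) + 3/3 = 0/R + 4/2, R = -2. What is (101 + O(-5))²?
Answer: 10404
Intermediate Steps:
O(u) = 1 (O(u) = -1 + (0/(-2) + 4/2) = -1 + (0*(-½) + 4*(½)) = -1 + (0 + 2) = -1 + 2 = 1)
(101 + O(-5))² = (101 + 1)² = 102² = 10404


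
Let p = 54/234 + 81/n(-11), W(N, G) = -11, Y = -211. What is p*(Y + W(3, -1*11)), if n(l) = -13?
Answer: 1332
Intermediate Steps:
p = -6 (p = 54/234 + 81/(-13) = 54*(1/234) + 81*(-1/13) = 3/13 - 81/13 = -6)
p*(Y + W(3, -1*11)) = -6*(-211 - 11) = -6*(-222) = 1332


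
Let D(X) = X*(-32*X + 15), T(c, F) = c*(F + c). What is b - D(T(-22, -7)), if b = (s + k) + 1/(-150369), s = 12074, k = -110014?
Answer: 1942451404361/150369 ≈ 1.2918e+7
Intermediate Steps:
D(X) = X*(15 - 32*X)
b = -14727139861/150369 (b = (12074 - 110014) + 1/(-150369) = -97940 - 1/150369 = -14727139861/150369 ≈ -97940.)
b - D(T(-22, -7)) = -14727139861/150369 - (-22*(-7 - 22))*(15 - (-704)*(-7 - 22)) = -14727139861/150369 - (-22*(-29))*(15 - (-704)*(-29)) = -14727139861/150369 - 638*(15 - 32*638) = -14727139861/150369 - 638*(15 - 20416) = -14727139861/150369 - 638*(-20401) = -14727139861/150369 - 1*(-13015838) = -14727139861/150369 + 13015838 = 1942451404361/150369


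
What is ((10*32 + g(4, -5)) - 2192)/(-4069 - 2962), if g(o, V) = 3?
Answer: 21/79 ≈ 0.26582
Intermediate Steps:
((10*32 + g(4, -5)) - 2192)/(-4069 - 2962) = ((10*32 + 3) - 2192)/(-4069 - 2962) = ((320 + 3) - 2192)/(-7031) = (323 - 2192)*(-1/7031) = -1869*(-1/7031) = 21/79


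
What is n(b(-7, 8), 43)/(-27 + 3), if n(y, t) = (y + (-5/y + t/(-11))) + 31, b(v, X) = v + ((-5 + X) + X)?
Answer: -1313/1056 ≈ -1.2434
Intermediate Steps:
b(v, X) = -5 + v + 2*X (b(v, X) = v + (-5 + 2*X) = -5 + v + 2*X)
n(y, t) = 31 + y - 5/y - t/11 (n(y, t) = (y + (-5/y + t*(-1/11))) + 31 = (y + (-5/y - t/11)) + 31 = (y - 5/y - t/11) + 31 = 31 + y - 5/y - t/11)
n(b(-7, 8), 43)/(-27 + 3) = (31 + (-5 - 7 + 2*8) - 5/(-5 - 7 + 2*8) - 1/11*43)/(-27 + 3) = (31 + (-5 - 7 + 16) - 5/(-5 - 7 + 16) - 43/11)/(-24) = (31 + 4 - 5/4 - 43/11)*(-1/24) = (1313/44)*(-1/24) = -1313/1056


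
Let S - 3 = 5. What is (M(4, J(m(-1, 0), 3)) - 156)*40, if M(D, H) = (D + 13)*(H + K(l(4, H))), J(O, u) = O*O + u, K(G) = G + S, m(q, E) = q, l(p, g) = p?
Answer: 4640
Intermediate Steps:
S = 8 (S = 3 + 5 = 8)
K(G) = 8 + G (K(G) = G + 8 = 8 + G)
J(O, u) = u + O² (J(O, u) = O² + u = u + O²)
M(D, H) = (12 + H)*(13 + D) (M(D, H) = (D + 13)*(H + (8 + 4)) = (13 + D)*(H + 12) = (13 + D)*(12 + H) = (12 + H)*(13 + D))
(M(4, J(m(-1, 0), 3)) - 156)*40 = ((156 + 12*4 + 13*(3 + (-1)²) + 4*(3 + (-1)²)) - 156)*40 = ((156 + 48 + 13*(3 + 1) + 4*(3 + 1)) - 156)*40 = ((156 + 48 + 13*4 + 4*4) - 156)*40 = ((156 + 48 + 52 + 16) - 156)*40 = (272 - 156)*40 = 116*40 = 4640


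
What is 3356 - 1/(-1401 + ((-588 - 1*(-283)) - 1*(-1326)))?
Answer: 1275281/380 ≈ 3356.0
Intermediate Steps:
3356 - 1/(-1401 + ((-588 - 1*(-283)) - 1*(-1326))) = 3356 - 1/(-1401 + ((-588 + 283) + 1326)) = 3356 - 1/(-1401 + (-305 + 1326)) = 3356 - 1/(-1401 + 1021) = 3356 - 1/(-380) = 3356 - 1*(-1/380) = 3356 + 1/380 = 1275281/380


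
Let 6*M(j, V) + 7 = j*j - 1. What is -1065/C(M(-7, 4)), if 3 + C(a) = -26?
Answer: 1065/29 ≈ 36.724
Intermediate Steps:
M(j, V) = -4/3 + j²/6 (M(j, V) = -7/6 + (j*j - 1)/6 = -7/6 + (j² - 1)/6 = -7/6 + (-1 + j²)/6 = -7/6 + (-⅙ + j²/6) = -4/3 + j²/6)
C(a) = -29 (C(a) = -3 - 26 = -29)
-1065/C(M(-7, 4)) = -1065/(-29) = -1065*(-1/29) = 1065/29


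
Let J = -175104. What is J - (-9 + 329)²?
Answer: -277504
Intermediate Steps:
J - (-9 + 329)² = -175104 - (-9 + 329)² = -175104 - 1*320² = -175104 - 1*102400 = -175104 - 102400 = -277504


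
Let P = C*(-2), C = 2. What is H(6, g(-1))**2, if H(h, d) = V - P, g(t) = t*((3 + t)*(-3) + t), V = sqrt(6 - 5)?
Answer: 25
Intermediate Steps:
P = -4 (P = 2*(-2) = -4)
V = 1 (V = sqrt(1) = 1)
g(t) = t*(-9 - 2*t) (g(t) = t*((-9 - 3*t) + t) = t*(-9 - 2*t))
H(h, d) = 5 (H(h, d) = 1 - 1*(-4) = 1 + 4 = 5)
H(6, g(-1))**2 = 5**2 = 25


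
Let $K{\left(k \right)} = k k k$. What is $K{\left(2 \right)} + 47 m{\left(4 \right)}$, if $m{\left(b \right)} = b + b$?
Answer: $384$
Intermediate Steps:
$m{\left(b \right)} = 2 b$
$K{\left(k \right)} = k^{3}$ ($K{\left(k \right)} = k^{2} k = k^{3}$)
$K{\left(2 \right)} + 47 m{\left(4 \right)} = 2^{3} + 47 \cdot 2 \cdot 4 = 8 + 47 \cdot 8 = 8 + 376 = 384$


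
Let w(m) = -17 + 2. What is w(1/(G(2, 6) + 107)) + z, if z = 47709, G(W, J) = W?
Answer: 47694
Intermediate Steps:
w(m) = -15
w(1/(G(2, 6) + 107)) + z = -15 + 47709 = 47694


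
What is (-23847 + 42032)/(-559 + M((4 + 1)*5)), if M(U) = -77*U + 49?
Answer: -3637/487 ≈ -7.4682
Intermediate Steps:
M(U) = 49 - 77*U
(-23847 + 42032)/(-559 + M((4 + 1)*5)) = (-23847 + 42032)/(-559 + (49 - 77*(4 + 1)*5)) = 18185/(-559 + (49 - 385*5)) = 18185/(-559 + (49 - 77*25)) = 18185/(-559 + (49 - 1925)) = 18185/(-559 - 1876) = 18185/(-2435) = 18185*(-1/2435) = -3637/487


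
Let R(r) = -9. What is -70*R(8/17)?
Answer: 630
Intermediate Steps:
-70*R(8/17) = -70*(-9) = 630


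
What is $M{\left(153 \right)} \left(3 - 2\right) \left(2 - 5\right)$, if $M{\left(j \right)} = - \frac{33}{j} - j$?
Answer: $\frac{7814}{17} \approx 459.65$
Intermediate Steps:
$M{\left(j \right)} = - j - \frac{33}{j}$
$M{\left(153 \right)} \left(3 - 2\right) \left(2 - 5\right) = \left(\left(-1\right) 153 - \frac{33}{153}\right) \left(3 - 2\right) \left(2 - 5\right) = \left(-153 - \frac{11}{51}\right) 1 \left(-3\right) = \left(-153 - \frac{11}{51}\right) \left(-3\right) = \left(- \frac{7814}{51}\right) \left(-3\right) = \frac{7814}{17}$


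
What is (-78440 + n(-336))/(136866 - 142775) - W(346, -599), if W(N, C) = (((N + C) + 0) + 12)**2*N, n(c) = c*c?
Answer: -118747452090/5909 ≈ -2.0096e+7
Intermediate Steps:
n(c) = c**2
W(N, C) = N*(12 + C + N)**2 (W(N, C) = (((C + N) + 0) + 12)**2*N = ((C + N) + 12)**2*N = (12 + C + N)**2*N = N*(12 + C + N)**2)
(-78440 + n(-336))/(136866 - 142775) - W(346, -599) = (-78440 + (-336)**2)/(136866 - 142775) - 346*(12 - 599 + 346)**2 = (-78440 + 112896)/(-5909) - 346*(-241)**2 = 34456*(-1/5909) - 346*58081 = -34456/5909 - 1*20096026 = -34456/5909 - 20096026 = -118747452090/5909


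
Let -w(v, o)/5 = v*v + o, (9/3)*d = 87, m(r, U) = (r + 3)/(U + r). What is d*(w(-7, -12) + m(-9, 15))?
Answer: -5394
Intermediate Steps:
m(r, U) = (3 + r)/(U + r)
d = 29 (d = (⅓)*87 = 29)
w(v, o) = -5*o - 5*v² (w(v, o) = -5*(v*v + o) = -5*(v² + o) = -5*(o + v²) = -5*o - 5*v²)
d*(w(-7, -12) + m(-9, 15)) = 29*((-5*(-12) - 5*(-7)²) + (3 - 9)/(15 - 9)) = 29*((60 - 5*49) - 6/6) = 29*((60 - 245) + (⅙)*(-6)) = 29*(-185 - 1) = 29*(-186) = -5394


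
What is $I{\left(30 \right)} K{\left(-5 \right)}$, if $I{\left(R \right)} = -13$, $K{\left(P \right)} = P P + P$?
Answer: $-260$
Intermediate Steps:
$K{\left(P \right)} = P + P^{2}$ ($K{\left(P \right)} = P^{2} + P = P + P^{2}$)
$I{\left(30 \right)} K{\left(-5 \right)} = - 13 \left(- 5 \left(1 - 5\right)\right) = - 13 \left(\left(-5\right) \left(-4\right)\right) = \left(-13\right) 20 = -260$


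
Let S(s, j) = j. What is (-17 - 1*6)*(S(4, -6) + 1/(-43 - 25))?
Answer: 9407/68 ≈ 138.34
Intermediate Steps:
(-17 - 1*6)*(S(4, -6) + 1/(-43 - 25)) = (-17 - 1*6)*(-6 + 1/(-43 - 25)) = (-17 - 6)*(-6 + 1/(-68)) = -23*(-6 - 1/68) = -23*(-409/68) = 9407/68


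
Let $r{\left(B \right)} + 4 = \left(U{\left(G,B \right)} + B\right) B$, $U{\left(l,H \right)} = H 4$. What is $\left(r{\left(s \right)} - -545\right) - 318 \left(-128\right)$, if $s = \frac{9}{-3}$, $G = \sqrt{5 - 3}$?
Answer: $41290$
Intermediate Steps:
$G = \sqrt{2} \approx 1.4142$
$U{\left(l,H \right)} = 4 H$
$s = -3$ ($s = 9 \left(- \frac{1}{3}\right) = -3$)
$r{\left(B \right)} = -4 + 5 B^{2}$ ($r{\left(B \right)} = -4 + \left(4 B + B\right) B = -4 + 5 B B = -4 + 5 B^{2}$)
$\left(r{\left(s \right)} - -545\right) - 318 \left(-128\right) = \left(\left(-4 + 5 \left(-3\right)^{2}\right) - -545\right) - 318 \left(-128\right) = \left(\left(-4 + 5 \cdot 9\right) + 545\right) - -40704 = \left(\left(-4 + 45\right) + 545\right) + 40704 = \left(41 + 545\right) + 40704 = 586 + 40704 = 41290$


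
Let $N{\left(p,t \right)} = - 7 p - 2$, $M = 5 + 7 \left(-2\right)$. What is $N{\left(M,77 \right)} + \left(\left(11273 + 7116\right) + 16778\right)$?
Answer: $35228$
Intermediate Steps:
$M = -9$ ($M = 5 - 14 = -9$)
$N{\left(p,t \right)} = -2 - 7 p$ ($N{\left(p,t \right)} = - 7 p + \left(-4 + 2\right) = - 7 p - 2 = -2 - 7 p$)
$N{\left(M,77 \right)} + \left(\left(11273 + 7116\right) + 16778\right) = \left(-2 - -63\right) + \left(\left(11273 + 7116\right) + 16778\right) = \left(-2 + 63\right) + \left(18389 + 16778\right) = 61 + 35167 = 35228$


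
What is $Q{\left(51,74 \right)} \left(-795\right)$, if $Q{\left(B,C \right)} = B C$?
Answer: $-3000330$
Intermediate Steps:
$Q{\left(51,74 \right)} \left(-795\right) = 51 \cdot 74 \left(-795\right) = 3774 \left(-795\right) = -3000330$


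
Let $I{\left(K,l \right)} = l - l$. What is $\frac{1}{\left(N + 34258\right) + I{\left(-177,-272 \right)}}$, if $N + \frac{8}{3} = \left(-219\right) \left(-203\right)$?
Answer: $\frac{3}{236137} \approx 1.2704 \cdot 10^{-5}$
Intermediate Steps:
$I{\left(K,l \right)} = 0$
$N = \frac{133363}{3}$ ($N = - \frac{8}{3} - -44457 = - \frac{8}{3} + 44457 = \frac{133363}{3} \approx 44454.0$)
$\frac{1}{\left(N + 34258\right) + I{\left(-177,-272 \right)}} = \frac{1}{\left(\frac{133363}{3} + 34258\right) + 0} = \frac{1}{\frac{236137}{3} + 0} = \frac{1}{\frac{236137}{3}} = \frac{3}{236137}$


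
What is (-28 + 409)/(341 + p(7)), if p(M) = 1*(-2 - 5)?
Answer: 381/334 ≈ 1.1407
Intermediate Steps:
p(M) = -7 (p(M) = 1*(-7) = -7)
(-28 + 409)/(341 + p(7)) = (-28 + 409)/(341 - 7) = 381/334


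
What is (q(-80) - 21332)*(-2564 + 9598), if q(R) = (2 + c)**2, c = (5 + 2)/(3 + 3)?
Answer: -2699617547/18 ≈ -1.4998e+8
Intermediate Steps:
c = 7/6 ≈ 1.1667
q(R) = 361/36 (q(R) = (2 + 7/6)**2 = (19/6)**2 = 361/36)
(q(-80) - 21332)*(-2564 + 9598) = (361/36 - 21332)*(-2564 + 9598) = -767591/36*7034 = -2699617547/18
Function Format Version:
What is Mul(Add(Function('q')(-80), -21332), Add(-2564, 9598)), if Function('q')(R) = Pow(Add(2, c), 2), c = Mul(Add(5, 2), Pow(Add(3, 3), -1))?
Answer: Rational(-2699617547, 18) ≈ -1.4998e+8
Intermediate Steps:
c = Rational(7, 6) (c = Mul(7, Pow(6, -1)) = Mul(7, Rational(1, 6)) = Rational(7, 6) ≈ 1.1667)
Function('q')(R) = Rational(361, 36) (Function('q')(R) = Pow(Add(2, Rational(7, 6)), 2) = Pow(Rational(19, 6), 2) = Rational(361, 36))
Mul(Add(Function('q')(-80), -21332), Add(-2564, 9598)) = Mul(Add(Rational(361, 36), -21332), Add(-2564, 9598)) = Mul(Rational(-767591, 36), 7034) = Rational(-2699617547, 18)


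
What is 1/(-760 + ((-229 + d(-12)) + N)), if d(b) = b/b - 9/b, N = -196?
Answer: -4/4733 ≈ -0.00084513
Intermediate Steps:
d(b) = 1 - 9/b
1/(-760 + ((-229 + d(-12)) + N)) = 1/(-760 + ((-229 + (-9 - 12)/(-12)) - 196)) = 1/(-760 + ((-229 - 1/12*(-21)) - 196)) = 1/(-760 + ((-229 + 7/4) - 196)) = 1/(-760 + (-909/4 - 196)) = 1/(-760 - 1693/4) = 1/(-4733/4) = -4/4733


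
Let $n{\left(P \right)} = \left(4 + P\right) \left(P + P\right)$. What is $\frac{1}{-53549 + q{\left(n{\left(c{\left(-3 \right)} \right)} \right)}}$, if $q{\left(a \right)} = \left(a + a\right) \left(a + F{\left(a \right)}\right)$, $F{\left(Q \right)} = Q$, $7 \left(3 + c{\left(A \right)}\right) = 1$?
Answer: $- \frac{2401}{128161549} \approx -1.8734 \cdot 10^{-5}$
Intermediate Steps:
$c{\left(A \right)} = - \frac{20}{7}$ ($c{\left(A \right)} = -3 + \frac{1}{7} \cdot 1 = -3 + \frac{1}{7} = - \frac{20}{7}$)
$n{\left(P \right)} = 2 P \left(4 + P\right)$ ($n{\left(P \right)} = \left(4 + P\right) 2 P = 2 P \left(4 + P\right)$)
$q{\left(a \right)} = 4 a^{2}$ ($q{\left(a \right)} = \left(a + a\right) \left(a + a\right) = 2 a 2 a = 4 a^{2}$)
$\frac{1}{-53549 + q{\left(n{\left(c{\left(-3 \right)} \right)} \right)}} = \frac{1}{-53549 + 4 \left(2 \left(- \frac{20}{7}\right) \left(4 - \frac{20}{7}\right)\right)^{2}} = \frac{1}{-53549 + 4 \left(2 \left(- \frac{20}{7}\right) \frac{8}{7}\right)^{2}} = \frac{1}{-53549 + 4 \left(- \frac{320}{49}\right)^{2}} = \frac{1}{-53549 + 4 \cdot \frac{102400}{2401}} = \frac{1}{-53549 + \frac{409600}{2401}} = \frac{1}{- \frac{128161549}{2401}} = - \frac{2401}{128161549}$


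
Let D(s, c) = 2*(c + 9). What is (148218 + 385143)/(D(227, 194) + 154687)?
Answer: 533361/155093 ≈ 3.4390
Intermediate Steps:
D(s, c) = 18 + 2*c (D(s, c) = 2*(9 + c) = 18 + 2*c)
(148218 + 385143)/(D(227, 194) + 154687) = (148218 + 385143)/((18 + 2*194) + 154687) = 533361/((18 + 388) + 154687) = 533361/(406 + 154687) = 533361/155093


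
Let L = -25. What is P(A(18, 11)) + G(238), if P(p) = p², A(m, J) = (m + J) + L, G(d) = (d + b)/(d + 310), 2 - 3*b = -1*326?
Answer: 13673/822 ≈ 16.634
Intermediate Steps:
b = 328/3 (b = ⅔ - (-1)*326/3 = ⅔ - ⅓*(-326) = ⅔ + 326/3 = 328/3 ≈ 109.33)
G(d) = (328/3 + d)/(310 + d) (G(d) = (d + 328/3)/(d + 310) = (328/3 + d)/(310 + d))
A(m, J) = -25 + J + m (A(m, J) = (m + J) - 25 = (J + m) - 25 = -25 + J + m)
P(A(18, 11)) + G(238) = (-25 + 11 + 18)² + (328/3 + 238)/(310 + 238) = 4² + (1042/3)/548 = 16 + (1/548)*(1042/3) = 16 + 521/822 = 13673/822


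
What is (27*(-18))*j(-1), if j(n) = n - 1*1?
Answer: 972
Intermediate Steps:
j(n) = -1 + n (j(n) = n - 1 = -1 + n)
(27*(-18))*j(-1) = (27*(-18))*(-1 - 1) = -486*(-2) = 972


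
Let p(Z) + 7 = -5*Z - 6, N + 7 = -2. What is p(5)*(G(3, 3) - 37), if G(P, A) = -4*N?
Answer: 38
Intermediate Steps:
N = -9 (N = -7 - 2 = -9)
p(Z) = -13 - 5*Z (p(Z) = -7 + (-5*Z - 6) = -7 + (-6 - 5*Z) = -13 - 5*Z)
G(P, A) = 36 (G(P, A) = -4*(-9) = 36)
p(5)*(G(3, 3) - 37) = (-13 - 5*5)*(36 - 37) = (-13 - 25)*(-1) = -38*(-1) = 38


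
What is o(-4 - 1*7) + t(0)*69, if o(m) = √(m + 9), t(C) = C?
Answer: I*√2 ≈ 1.4142*I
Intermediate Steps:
o(m) = √(9 + m)
o(-4 - 1*7) + t(0)*69 = √(9 + (-4 - 1*7)) + 0*69 = √(9 + (-4 - 7)) + 0 = √(9 - 11) + 0 = √(-2) + 0 = I*√2 + 0 = I*√2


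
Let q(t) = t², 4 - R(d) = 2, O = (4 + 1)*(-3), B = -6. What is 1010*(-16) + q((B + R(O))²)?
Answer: -15904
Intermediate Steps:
O = -15 (O = 5*(-3) = -15)
R(d) = 2 (R(d) = 4 - 1*2 = 4 - 2 = 2)
1010*(-16) + q((B + R(O))²) = 1010*(-16) + ((-6 + 2)²)² = -16160 + ((-4)²)² = -16160 + 16² = -16160 + 256 = -15904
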